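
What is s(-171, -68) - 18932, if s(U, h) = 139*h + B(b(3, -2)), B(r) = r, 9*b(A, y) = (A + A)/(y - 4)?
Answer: -255457/9 ≈ -28384.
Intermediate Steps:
b(A, y) = 2*A/(9*(-4 + y)) (b(A, y) = ((A + A)/(y - 4))/9 = ((2*A)/(-4 + y))/9 = (2*A/(-4 + y))/9 = 2*A/(9*(-4 + y)))
s(U, h) = -1/9 + 139*h (s(U, h) = 139*h + (2/9)*3/(-4 - 2) = 139*h + (2/9)*3/(-6) = 139*h + (2/9)*3*(-1/6) = 139*h - 1/9 = -1/9 + 139*h)
s(-171, -68) - 18932 = (-1/9 + 139*(-68)) - 18932 = (-1/9 - 9452) - 18932 = -85069/9 - 18932 = -255457/9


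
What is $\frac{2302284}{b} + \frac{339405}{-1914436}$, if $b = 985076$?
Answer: $\frac{1018308913011}{471466239284} \approx 2.1599$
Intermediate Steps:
$\frac{2302284}{b} + \frac{339405}{-1914436} = \frac{2302284}{985076} + \frac{339405}{-1914436} = 2302284 \cdot \frac{1}{985076} + 339405 \left(- \frac{1}{1914436}\right) = \frac{575571}{246269} - \frac{339405}{1914436} = \frac{1018308913011}{471466239284}$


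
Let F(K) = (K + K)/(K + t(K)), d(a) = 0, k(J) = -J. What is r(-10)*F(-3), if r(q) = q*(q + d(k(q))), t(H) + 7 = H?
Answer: 600/13 ≈ 46.154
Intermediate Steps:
t(H) = -7 + H
F(K) = 2*K/(-7 + 2*K) (F(K) = (K + K)/(K + (-7 + K)) = (2*K)/(-7 + 2*K) = 2*K/(-7 + 2*K))
r(q) = q**2 (r(q) = q*(q + 0) = q*q = q**2)
r(-10)*F(-3) = (-10)**2*(2*(-3)/(-7 + 2*(-3))) = 100*(2*(-3)/(-7 - 6)) = 100*(2*(-3)/(-13)) = 100*(2*(-3)*(-1/13)) = 100*(6/13) = 600/13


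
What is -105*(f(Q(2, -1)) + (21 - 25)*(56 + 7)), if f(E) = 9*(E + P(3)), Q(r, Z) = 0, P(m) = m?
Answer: 23625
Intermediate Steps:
f(E) = 27 + 9*E (f(E) = 9*(E + 3) = 9*(3 + E) = 27 + 9*E)
-105*(f(Q(2, -1)) + (21 - 25)*(56 + 7)) = -105*((27 + 9*0) + (21 - 25)*(56 + 7)) = -105*((27 + 0) - 4*63) = -105*(27 - 252) = -105*(-225) = 23625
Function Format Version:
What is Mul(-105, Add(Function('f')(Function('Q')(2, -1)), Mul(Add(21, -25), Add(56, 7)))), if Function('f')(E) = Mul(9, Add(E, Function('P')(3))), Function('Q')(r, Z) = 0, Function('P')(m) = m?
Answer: 23625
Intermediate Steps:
Function('f')(E) = Add(27, Mul(9, E)) (Function('f')(E) = Mul(9, Add(E, 3)) = Mul(9, Add(3, E)) = Add(27, Mul(9, E)))
Mul(-105, Add(Function('f')(Function('Q')(2, -1)), Mul(Add(21, -25), Add(56, 7)))) = Mul(-105, Add(Add(27, Mul(9, 0)), Mul(Add(21, -25), Add(56, 7)))) = Mul(-105, Add(Add(27, 0), Mul(-4, 63))) = Mul(-105, Add(27, -252)) = Mul(-105, -225) = 23625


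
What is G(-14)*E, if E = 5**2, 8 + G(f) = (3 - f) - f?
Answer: 575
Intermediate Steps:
G(f) = -5 - 2*f (G(f) = -8 + ((3 - f) - f) = -8 + (3 - 2*f) = -5 - 2*f)
E = 25
G(-14)*E = (-5 - 2*(-14))*25 = (-5 + 28)*25 = 23*25 = 575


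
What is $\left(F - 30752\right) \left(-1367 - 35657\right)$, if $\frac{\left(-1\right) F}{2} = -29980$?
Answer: $-1081396992$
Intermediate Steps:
$F = 59960$ ($F = \left(-2\right) \left(-29980\right) = 59960$)
$\left(F - 30752\right) \left(-1367 - 35657\right) = \left(59960 - 30752\right) \left(-1367 - 35657\right) = 29208 \left(-37024\right) = -1081396992$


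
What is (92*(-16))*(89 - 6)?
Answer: -122176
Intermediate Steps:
(92*(-16))*(89 - 6) = -1472*83 = -122176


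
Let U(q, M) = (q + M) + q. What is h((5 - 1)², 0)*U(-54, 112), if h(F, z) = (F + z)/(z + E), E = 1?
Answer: 64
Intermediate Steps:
U(q, M) = M + 2*q (U(q, M) = (M + q) + q = M + 2*q)
h(F, z) = (F + z)/(1 + z) (h(F, z) = (F + z)/(z + 1) = (F + z)/(1 + z))
h((5 - 1)², 0)*U(-54, 112) = (((5 - 1)² + 0)/(1 + 0))*(112 + 2*(-54)) = ((4² + 0)/1)*(112 - 108) = (1*(16 + 0))*4 = (1*16)*4 = 16*4 = 64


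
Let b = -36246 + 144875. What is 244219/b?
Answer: 244219/108629 ≈ 2.2482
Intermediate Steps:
b = 108629
244219/b = 244219/108629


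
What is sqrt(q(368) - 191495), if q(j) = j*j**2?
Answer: sqrt(49644537) ≈ 7045.9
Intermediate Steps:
q(j) = j**3
sqrt(q(368) - 191495) = sqrt(368**3 - 191495) = sqrt(49836032 - 191495) = sqrt(49644537)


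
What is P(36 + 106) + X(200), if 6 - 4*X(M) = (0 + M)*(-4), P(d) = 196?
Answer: 795/2 ≈ 397.50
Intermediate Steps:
X(M) = 3/2 + M (X(M) = 3/2 - (0 + M)*(-4)/4 = 3/2 - M*(-4)/4 = 3/2 - (-1)*M = 3/2 + M)
P(36 + 106) + X(200) = 196 + (3/2 + 200) = 196 + 403/2 = 795/2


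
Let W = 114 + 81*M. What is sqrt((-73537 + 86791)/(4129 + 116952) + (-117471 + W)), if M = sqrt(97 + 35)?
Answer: 3*sqrt(-191169270453967 + 263890954098*sqrt(33))/121081 ≈ 341.21*I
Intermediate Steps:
M = 2*sqrt(33) (M = sqrt(132) = 2*sqrt(33) ≈ 11.489)
W = 114 + 162*sqrt(33) (W = 114 + 81*(2*sqrt(33)) = 114 + 162*sqrt(33) ≈ 1044.6)
sqrt((-73537 + 86791)/(4129 + 116952) + (-117471 + W)) = sqrt((-73537 + 86791)/(4129 + 116952) + (-117471 + (114 + 162*sqrt(33)))) = sqrt(13254/121081 + (-117357 + 162*sqrt(33))) = sqrt(-14209689663/121081 + 162*sqrt(33))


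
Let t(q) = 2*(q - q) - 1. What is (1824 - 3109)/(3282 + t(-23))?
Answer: -1285/3281 ≈ -0.39165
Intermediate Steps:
t(q) = -1 (t(q) = 2*0 - 1 = 0 - 1 = -1)
(1824 - 3109)/(3282 + t(-23)) = (1824 - 3109)/(3282 - 1) = -1285/3281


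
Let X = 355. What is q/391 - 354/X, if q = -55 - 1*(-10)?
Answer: -154389/138805 ≈ -1.1123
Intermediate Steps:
q = -45 (q = -55 + 10 = -45)
q/391 - 354/X = -45/391 - 354/355 = -154389/138805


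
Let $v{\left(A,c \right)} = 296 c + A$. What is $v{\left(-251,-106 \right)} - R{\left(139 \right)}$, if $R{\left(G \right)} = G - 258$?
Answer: $-31508$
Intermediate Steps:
$v{\left(A,c \right)} = A + 296 c$
$R{\left(G \right)} = -258 + G$
$v{\left(-251,-106 \right)} - R{\left(139 \right)} = \left(-251 + 296 \left(-106\right)\right) - \left(-258 + 139\right) = \left(-251 - 31376\right) - -119 = -31627 + 119 = -31508$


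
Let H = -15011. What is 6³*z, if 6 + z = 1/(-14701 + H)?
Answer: -1604457/1238 ≈ -1296.0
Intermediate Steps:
z = -178273/29712 (z = -6 + 1/(-14701 - 15011) = -6 + 1/(-29712) = -6 - 1/29712 = -178273/29712 ≈ -6.0000)
6³*z = 6³*(-178273/29712) = 216*(-178273/29712) = -1604457/1238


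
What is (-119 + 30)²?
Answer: 7921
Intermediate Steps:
(-119 + 30)² = (-89)² = 7921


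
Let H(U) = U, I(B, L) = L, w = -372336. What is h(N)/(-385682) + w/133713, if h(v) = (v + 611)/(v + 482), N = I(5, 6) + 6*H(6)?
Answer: -25082737642079/9007681789128 ≈ -2.7846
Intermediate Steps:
N = 42 (N = 6 + 6*6 = 6 + 36 = 42)
h(v) = (611 + v)/(482 + v)
h(N)/(-385682) + w/133713 = ((611 + 42)/(482 + 42))/(-385682) - 372336/133713 = (653/524)*(-1/385682) - 372336*1/133713 = ((1/524)*653)*(-1/385682) - 124112/44571 = (653/524)*(-1/385682) - 124112/44571 = -653/202097368 - 124112/44571 = -25082737642079/9007681789128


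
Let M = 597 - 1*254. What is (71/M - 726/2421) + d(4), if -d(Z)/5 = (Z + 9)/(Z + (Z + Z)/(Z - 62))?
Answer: -74949899/4428816 ≈ -16.923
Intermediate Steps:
M = 343 (M = 597 - 254 = 343)
d(Z) = -5*(9 + Z)/(Z + 2*Z/(-62 + Z)) (d(Z) = -5*(Z + 9)/(Z + (Z + Z)/(Z - 62)) = -5*(9 + Z)/(Z + (2*Z)/(-62 + Z)) = -5*(9 + Z)/(Z + 2*Z/(-62 + Z)))
(71/M - 726/2421) + d(4) = (71/343 - 726/2421) + 5*(558 - 1*4² + 53*4)/(4*(-60 + 4)) = (71*(1/343) - 726*1/2421) + 5*(¼)*(558 - 1*16 + 212)/(-56) = (71/343 - 242/807) + 5*(¼)*(-1/56)*(558 - 16 + 212) = -25709/276801 + 5*(¼)*(-1/56)*754 = -25709/276801 - 1885/112 = -74949899/4428816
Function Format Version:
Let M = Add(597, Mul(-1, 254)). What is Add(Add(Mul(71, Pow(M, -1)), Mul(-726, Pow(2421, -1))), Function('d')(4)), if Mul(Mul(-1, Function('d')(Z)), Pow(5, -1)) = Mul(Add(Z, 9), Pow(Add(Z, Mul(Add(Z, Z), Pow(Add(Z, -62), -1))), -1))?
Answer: Rational(-74949899, 4428816) ≈ -16.923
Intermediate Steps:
M = 343 (M = Add(597, -254) = 343)
Function('d')(Z) = Mul(-5, Pow(Add(Z, Mul(2, Z, Pow(Add(-62, Z), -1))), -1), Add(9, Z)) (Function('d')(Z) = Mul(-5, Mul(Add(Z, 9), Pow(Add(Z, Mul(Add(Z, Z), Pow(Add(Z, -62), -1))), -1))) = Mul(-5, Mul(Add(9, Z), Pow(Add(Z, Mul(Mul(2, Z), Pow(Add(-62, Z), -1))), -1))) = Mul(-5, Mul(Add(9, Z), Pow(Add(Z, Mul(2, Z, Pow(Add(-62, Z), -1))), -1))) = Mul(-5, Mul(Pow(Add(Z, Mul(2, Z, Pow(Add(-62, Z), -1))), -1), Add(9, Z))) = Mul(-5, Pow(Add(Z, Mul(2, Z, Pow(Add(-62, Z), -1))), -1), Add(9, Z)))
Add(Add(Mul(71, Pow(M, -1)), Mul(-726, Pow(2421, -1))), Function('d')(4)) = Add(Add(Mul(71, Pow(343, -1)), Mul(-726, Pow(2421, -1))), Mul(5, Pow(4, -1), Pow(Add(-60, 4), -1), Add(558, Mul(-1, Pow(4, 2)), Mul(53, 4)))) = Add(Add(Mul(71, Rational(1, 343)), Mul(-726, Rational(1, 2421))), Mul(5, Rational(1, 4), Pow(-56, -1), Add(558, Mul(-1, 16), 212))) = Add(Add(Rational(71, 343), Rational(-242, 807)), Mul(5, Rational(1, 4), Rational(-1, 56), Add(558, -16, 212))) = Add(Rational(-25709, 276801), Mul(5, Rational(1, 4), Rational(-1, 56), 754)) = Add(Rational(-25709, 276801), Rational(-1885, 112)) = Rational(-74949899, 4428816)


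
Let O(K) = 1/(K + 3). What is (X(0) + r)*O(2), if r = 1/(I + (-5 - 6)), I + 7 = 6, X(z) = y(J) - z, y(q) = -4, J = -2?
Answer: -49/60 ≈ -0.81667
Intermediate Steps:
O(K) = 1/(3 + K)
X(z) = -4 - z
I = -1 (I = -7 + 6 = -1)
r = -1/12 (r = 1/(-1 + (-5 - 6)) = 1/(-1 - 11) = 1/(-12) = -1/12 ≈ -0.083333)
(X(0) + r)*O(2) = ((-4 - 1*0) - 1/12)/(3 + 2) = ((-4 + 0) - 1/12)/5 = (-4 - 1/12)*(1/5) = -49/12*1/5 = -49/60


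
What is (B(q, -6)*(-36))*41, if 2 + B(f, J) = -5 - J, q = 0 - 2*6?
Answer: 1476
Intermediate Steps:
q = -12 (q = 0 - 12 = -12)
B(f, J) = -7 - J (B(f, J) = -2 + (-5 - J) = -7 - J)
(B(q, -6)*(-36))*41 = ((-7 - 1*(-6))*(-36))*41 = ((-7 + 6)*(-36))*41 = -1*(-36)*41 = 36*41 = 1476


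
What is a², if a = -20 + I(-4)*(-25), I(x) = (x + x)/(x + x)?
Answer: 2025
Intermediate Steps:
I(x) = 1 (I(x) = (2*x)/((2*x)) = (2*x)*(1/(2*x)) = 1)
a = -45 (a = -20 + 1*(-25) = -20 - 25 = -45)
a² = (-45)² = 2025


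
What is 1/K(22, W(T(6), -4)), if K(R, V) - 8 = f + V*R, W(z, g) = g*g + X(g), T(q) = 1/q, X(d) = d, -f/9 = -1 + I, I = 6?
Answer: 1/227 ≈ 0.0044053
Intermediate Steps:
f = -45 (f = -9*(-1 + 6) = -9*5 = -45)
W(z, g) = g + g**2 (W(z, g) = g*g + g = g**2 + g = g + g**2)
K(R, V) = -37 + R*V (K(R, V) = 8 + (-45 + V*R) = 8 + (-45 + R*V) = -37 + R*V)
1/K(22, W(T(6), -4)) = 1/(-37 + 22*(-4*(1 - 4))) = 1/(-37 + 22*(-4*(-3))) = 1/(-37 + 22*12) = 1/(-37 + 264) = 1/227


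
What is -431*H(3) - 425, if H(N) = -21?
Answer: 8626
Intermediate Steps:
-431*H(3) - 425 = -431*(-21) - 425 = 9051 - 425 = 8626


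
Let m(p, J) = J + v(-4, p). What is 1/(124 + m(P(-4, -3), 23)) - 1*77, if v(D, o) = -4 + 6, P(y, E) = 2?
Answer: -11472/149 ≈ -76.993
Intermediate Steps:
v(D, o) = 2
m(p, J) = 2 + J (m(p, J) = J + 2 = 2 + J)
1/(124 + m(P(-4, -3), 23)) - 1*77 = 1/(124 + (2 + 23)) - 1*77 = 1/(124 + 25) - 77 = 1/149 - 77 = -11472/149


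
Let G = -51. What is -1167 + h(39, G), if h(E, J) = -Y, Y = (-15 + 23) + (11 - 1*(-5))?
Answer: -1191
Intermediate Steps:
Y = 24 (Y = 8 + (11 + 5) = 8 + 16 = 24)
h(E, J) = -24 (h(E, J) = -1*24 = -24)
-1167 + h(39, G) = -1167 - 24 = -1191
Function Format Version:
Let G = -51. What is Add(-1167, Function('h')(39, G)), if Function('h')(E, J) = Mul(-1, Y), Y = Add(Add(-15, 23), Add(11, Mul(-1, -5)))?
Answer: -1191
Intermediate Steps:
Y = 24 (Y = Add(8, Add(11, 5)) = Add(8, 16) = 24)
Function('h')(E, J) = -24 (Function('h')(E, J) = Mul(-1, 24) = -24)
Add(-1167, Function('h')(39, G)) = Add(-1167, -24) = -1191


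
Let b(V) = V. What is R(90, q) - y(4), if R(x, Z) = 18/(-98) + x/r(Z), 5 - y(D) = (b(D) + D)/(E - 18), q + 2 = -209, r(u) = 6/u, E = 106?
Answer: -1708680/539 ≈ -3170.1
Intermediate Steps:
q = -211 (q = -2 - 209 = -211)
y(D) = 5 - D/44 (y(D) = 5 - (D + D)/(106 - 18) = 5 - 2*D/88 = 5 - D/44)
R(x, Z) = -9/49 + Z*x/6 (R(x, Z) = 18/(-98) + x/((6/Z)) = 18*(-1/98) + x*(Z/6) = -9/49 + Z*x/6)
R(90, q) - y(4) = (-9/49 + (⅙)*(-211)*90) - (5 - 1/44*4) = (-9/49 - 3165) - (5 - 1/11) = -155094/49 - 1*54/11 = -155094/49 - 54/11 = -1708680/539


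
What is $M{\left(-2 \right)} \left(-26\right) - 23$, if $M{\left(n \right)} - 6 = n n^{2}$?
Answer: $29$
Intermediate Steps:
$M{\left(n \right)} = 6 + n^{3}$ ($M{\left(n \right)} = 6 + n n^{2} = 6 + n^{3}$)
$M{\left(-2 \right)} \left(-26\right) - 23 = \left(6 + \left(-2\right)^{3}\right) \left(-26\right) - 23 = \left(6 - 8\right) \left(-26\right) - 23 = \left(-2\right) \left(-26\right) - 23 = 52 - 23 = 29$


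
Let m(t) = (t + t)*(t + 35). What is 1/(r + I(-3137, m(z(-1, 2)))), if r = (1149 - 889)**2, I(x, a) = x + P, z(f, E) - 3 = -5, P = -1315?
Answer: 1/63148 ≈ 1.5836e-5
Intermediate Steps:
z(f, E) = -2 (z(f, E) = 3 - 5 = -2)
m(t) = 2*t*(35 + t) (m(t) = (2*t)*(35 + t) = 2*t*(35 + t))
I(x, a) = -1315 + x (I(x, a) = x - 1315 = -1315 + x)
r = 67600 (r = 260**2 = 67600)
1/(r + I(-3137, m(z(-1, 2)))) = 1/(67600 + (-1315 - 3137)) = 1/(67600 - 4452) = 1/63148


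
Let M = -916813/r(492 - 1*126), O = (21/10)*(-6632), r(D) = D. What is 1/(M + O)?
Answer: -1830/30070841 ≈ -6.0856e-5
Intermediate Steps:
O = -69636/5 (O = (21*(1/10))*(-6632) = (21/10)*(-6632) = -69636/5 ≈ -13927.)
M = -916813/366 (M = -916813/(492 - 1*126) = -916813/(492 - 126) = -916813/366 ≈ -2505.0)
1/(M + O) = 1/(-916813/366 - 69636/5) = 1/(-30070841/1830) = -1830/30070841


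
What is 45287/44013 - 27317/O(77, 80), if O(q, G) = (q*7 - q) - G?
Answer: -1185003487/16812966 ≈ -70.482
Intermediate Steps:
O(q, G) = -G + 6*q (O(q, G) = (7*q - q) - G = 6*q - G = -G + 6*q)
45287/44013 - 27317/O(77, 80) = 45287/44013 - 27317/(-1*80 + 6*77) = 45287*(1/44013) - 27317/(-80 + 462) = 45287/44013 - 27317/382 = -1185003487/16812966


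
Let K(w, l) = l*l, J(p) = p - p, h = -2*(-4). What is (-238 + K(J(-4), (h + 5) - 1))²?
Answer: 8836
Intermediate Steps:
h = 8
J(p) = 0
K(w, l) = l²
(-238 + K(J(-4), (h + 5) - 1))² = (-238 + ((8 + 5) - 1)²)² = (-238 + (13 - 1)²)² = (-238 + 12²)² = (-238 + 144)² = (-94)² = 8836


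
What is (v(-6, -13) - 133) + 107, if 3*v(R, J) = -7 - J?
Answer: -24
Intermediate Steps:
v(R, J) = -7/3 - J/3 (v(R, J) = (-7 - J)/3 = -7/3 - J/3)
(v(-6, -13) - 133) + 107 = ((-7/3 - 1/3*(-13)) - 133) + 107 = ((-7/3 + 13/3) - 133) + 107 = (2 - 133) + 107 = -131 + 107 = -24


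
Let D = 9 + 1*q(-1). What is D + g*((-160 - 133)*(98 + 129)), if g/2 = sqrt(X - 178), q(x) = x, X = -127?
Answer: 8 - 133022*I*sqrt(305) ≈ 8.0 - 2.3231e+6*I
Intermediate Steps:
D = 8 (D = 9 + 1*(-1) = 9 - 1 = 8)
g = 2*I*sqrt(305) (g = 2*sqrt(-127 - 178) = 2*sqrt(-305) = 2*(I*sqrt(305)) = 2*I*sqrt(305) ≈ 34.928*I)
D + g*((-160 - 133)*(98 + 129)) = 8 + (2*I*sqrt(305))*((-160 - 133)*(98 + 129)) = 8 + (2*I*sqrt(305))*(-293*227) = 8 + (2*I*sqrt(305))*(-66511) = 8 - 133022*I*sqrt(305)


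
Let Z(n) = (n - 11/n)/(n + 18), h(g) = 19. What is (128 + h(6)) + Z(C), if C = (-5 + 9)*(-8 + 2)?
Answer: 21733/144 ≈ 150.92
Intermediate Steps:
C = -24 (C = 4*(-6) = -24)
Z(n) = (n - 11/n)/(18 + n)
(128 + h(6)) + Z(C) = (128 + 19) + (-11 + (-24)**2)/((-24)*(18 - 24)) = 147 - 1/24*(-11 + 576)/(-6) = 147 - 1/24*(-1/6)*565 = 147 + 565/144 = 21733/144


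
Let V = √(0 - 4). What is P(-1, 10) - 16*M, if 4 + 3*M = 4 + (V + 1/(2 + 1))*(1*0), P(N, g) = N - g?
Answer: -11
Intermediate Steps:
V = 2*I (V = √(-4) = 2*I ≈ 2.0*I)
M = 0 (M = -4/3 + (4 + (2*I + 1/(2 + 1))*(1*0))/3 = -4/3 + (4 + (2*I + 1/3)*0)/3 = -4/3 + (4 + (2*I + ⅓)*0)/3 = -4/3 + (4 + (⅓ + 2*I)*0)/3 = -4/3 + (4 + 0)/3 = -4/3 + (⅓)*4 = -4/3 + 4/3 = 0)
P(-1, 10) - 16*M = (-1 - 1*10) - 16*0 = (-1 - 10) + 0 = -11 + 0 = -11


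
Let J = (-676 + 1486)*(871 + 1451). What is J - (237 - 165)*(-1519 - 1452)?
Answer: 2094732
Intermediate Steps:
J = 1880820 (J = 810*2322 = 1880820)
J - (237 - 165)*(-1519 - 1452) = 1880820 - (237 - 165)*(-1519 - 1452) = 1880820 - 72*(-2971) = 1880820 - 1*(-213912) = 1880820 + 213912 = 2094732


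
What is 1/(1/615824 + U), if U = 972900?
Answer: 615824/599135169601 ≈ 1.0279e-6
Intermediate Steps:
1/(1/615824 + U) = 1/(1/615824 + 972900) = 1/(599135169601/615824) = 615824/599135169601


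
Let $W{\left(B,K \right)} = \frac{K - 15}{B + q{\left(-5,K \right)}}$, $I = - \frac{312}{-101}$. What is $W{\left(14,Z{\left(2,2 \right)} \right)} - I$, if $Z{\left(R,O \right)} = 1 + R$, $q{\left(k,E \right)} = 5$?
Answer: $- \frac{7140}{1919} \approx -3.7207$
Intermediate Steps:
$I = \frac{312}{101}$ ($I = \left(-312\right) \left(- \frac{1}{101}\right) = \frac{312}{101} \approx 3.0891$)
$W{\left(B,K \right)} = \frac{-15 + K}{5 + B}$ ($W{\left(B,K \right)} = \frac{K - 15}{B + 5} = \frac{-15 + K}{5 + B}$)
$W{\left(14,Z{\left(2,2 \right)} \right)} - I = \frac{-15 + \left(1 + 2\right)}{5 + 14} - \frac{312}{101} = \frac{-15 + 3}{19} - \frac{312}{101} = \frac{1}{19} \left(-12\right) - \frac{312}{101} = - \frac{12}{19} - \frac{312}{101} = - \frac{7140}{1919}$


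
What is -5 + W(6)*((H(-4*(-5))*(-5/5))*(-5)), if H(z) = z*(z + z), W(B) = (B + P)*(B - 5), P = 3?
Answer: 35995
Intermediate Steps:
W(B) = (-5 + B)*(3 + B) (W(B) = (B + 3)*(B - 5) = (3 + B)*(-5 + B) = (-5 + B)*(3 + B))
H(z) = 2*z**2 (H(z) = z*(2*z) = 2*z**2)
-5 + W(6)*((H(-4*(-5))*(-5/5))*(-5)) = -5 + (-15 + 6**2 - 2*6)*(((2*(-4*(-5))**2)*(-5/5))*(-5)) = -5 + (-15 + 36 - 12)*(((2*20**2)*(-5*1/5))*(-5)) = -5 + 9*(((2*400)*(-1))*(-5)) = -5 + 9*((800*(-1))*(-5)) = -5 + 9*(-800*(-5)) = -5 + 9*4000 = -5 + 36000 = 35995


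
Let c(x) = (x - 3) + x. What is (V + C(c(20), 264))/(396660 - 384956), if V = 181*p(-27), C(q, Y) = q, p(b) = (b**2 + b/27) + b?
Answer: 5769/532 ≈ 10.844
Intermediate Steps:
p(b) = b**2 + 28*b/27 (p(b) = (b**2 + b/27) + b = b**2 + 28*b/27)
c(x) = -3 + 2*x (c(x) = (-3 + x) + x = -3 + 2*x)
V = 126881 (V = 181*((1/27)*(-27)*(28 + 27*(-27))) = 181*((1/27)*(-27)*(28 - 729)) = 181*((1/27)*(-27)*(-701)) = 181*701 = 126881)
(V + C(c(20), 264))/(396660 - 384956) = (126881 + (-3 + 2*20))/(396660 - 384956) = (126881 + (-3 + 40))/11704 = (126881 + 37)*(1/11704) = 126918*(1/11704) = 5769/532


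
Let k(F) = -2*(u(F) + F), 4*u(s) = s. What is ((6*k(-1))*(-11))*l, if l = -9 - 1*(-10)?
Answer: -165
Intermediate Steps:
u(s) = s/4
k(F) = -5*F/2 (k(F) = -2*(F/4 + F) = -5*F/2)
l = 1 (l = -9 + 10 = 1)
((6*k(-1))*(-11))*l = ((6*(-5/2*(-1)))*(-11))*1 = ((6*(5/2))*(-11))*1 = (15*(-11))*1 = -165*1 = -165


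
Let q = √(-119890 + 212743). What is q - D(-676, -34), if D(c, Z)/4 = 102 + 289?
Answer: -1564 + 3*√10317 ≈ -1259.3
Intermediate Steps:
D(c, Z) = 1564 (D(c, Z) = 4*(102 + 289) = 4*391 = 1564)
q = 3*√10317 (q = √92853 = 3*√10317 ≈ 304.72)
q - D(-676, -34) = 3*√10317 - 1*1564 = 3*√10317 - 1564 = -1564 + 3*√10317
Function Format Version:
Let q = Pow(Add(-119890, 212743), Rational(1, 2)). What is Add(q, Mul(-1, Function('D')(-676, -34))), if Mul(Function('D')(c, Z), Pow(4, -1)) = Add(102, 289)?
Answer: Add(-1564, Mul(3, Pow(10317, Rational(1, 2)))) ≈ -1259.3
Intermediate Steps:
Function('D')(c, Z) = 1564 (Function('D')(c, Z) = Mul(4, Add(102, 289)) = Mul(4, 391) = 1564)
q = Mul(3, Pow(10317, Rational(1, 2))) (q = Pow(92853, Rational(1, 2)) = Mul(3, Pow(10317, Rational(1, 2))) ≈ 304.72)
Add(q, Mul(-1, Function('D')(-676, -34))) = Add(Mul(3, Pow(10317, Rational(1, 2))), Mul(-1, 1564)) = Add(Mul(3, Pow(10317, Rational(1, 2))), -1564) = Add(-1564, Mul(3, Pow(10317, Rational(1, 2))))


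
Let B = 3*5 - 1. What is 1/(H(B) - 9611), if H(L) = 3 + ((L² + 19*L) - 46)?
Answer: -1/9192 ≈ -0.00010879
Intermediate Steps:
B = 14 (B = 15 - 1 = 14)
H(L) = -43 + L² + 19*L (H(L) = 3 + (-46 + L² + 19*L) = -43 + L² + 19*L)
1/(H(B) - 9611) = 1/((-43 + 14² + 19*14) - 9611) = 1/((-43 + 196 + 266) - 9611) = 1/(419 - 9611) = 1/(-9192) = -1/9192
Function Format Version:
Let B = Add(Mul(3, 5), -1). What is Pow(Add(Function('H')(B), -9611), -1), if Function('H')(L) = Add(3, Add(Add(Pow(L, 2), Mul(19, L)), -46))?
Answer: Rational(-1, 9192) ≈ -0.00010879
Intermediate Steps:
B = 14 (B = Add(15, -1) = 14)
Function('H')(L) = Add(-43, Pow(L, 2), Mul(19, L)) (Function('H')(L) = Add(3, Add(-46, Pow(L, 2), Mul(19, L))) = Add(-43, Pow(L, 2), Mul(19, L)))
Pow(Add(Function('H')(B), -9611), -1) = Pow(Add(Add(-43, Pow(14, 2), Mul(19, 14)), -9611), -1) = Pow(Add(Add(-43, 196, 266), -9611), -1) = Pow(Add(419, -9611), -1) = Pow(-9192, -1) = Rational(-1, 9192)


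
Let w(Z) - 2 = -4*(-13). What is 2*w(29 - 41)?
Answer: 108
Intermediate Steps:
w(Z) = 54 (w(Z) = 2 - 4*(-13) = 2 + 52 = 54)
2*w(29 - 41) = 2*54 = 108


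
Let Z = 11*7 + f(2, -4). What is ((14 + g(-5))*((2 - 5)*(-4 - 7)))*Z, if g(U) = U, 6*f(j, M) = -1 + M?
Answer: 45243/2 ≈ 22622.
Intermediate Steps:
f(j, M) = -⅙ + M/6 (f(j, M) = (-1 + M)/6 = -⅙ + M/6)
Z = 457/6 (Z = 11*7 + (-⅙ + (⅙)*(-4)) = 77 + (-⅙ - ⅔) = 77 - ⅚ = 457/6 ≈ 76.167)
((14 + g(-5))*((2 - 5)*(-4 - 7)))*Z = ((14 - 5)*((2 - 5)*(-4 - 7)))*(457/6) = (9*(-3*(-11)))*(457/6) = (9*33)*(457/6) = 297*(457/6) = 45243/2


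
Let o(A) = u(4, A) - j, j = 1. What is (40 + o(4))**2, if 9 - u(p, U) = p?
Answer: 1936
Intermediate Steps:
u(p, U) = 9 - p
o(A) = 4 (o(A) = (9 - 1*4) - 1*1 = (9 - 4) - 1 = 5 - 1 = 4)
(40 + o(4))**2 = (40 + 4)**2 = 44**2 = 1936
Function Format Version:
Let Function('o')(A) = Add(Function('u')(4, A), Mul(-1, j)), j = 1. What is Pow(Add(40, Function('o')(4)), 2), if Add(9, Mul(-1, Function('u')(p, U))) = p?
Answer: 1936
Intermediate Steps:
Function('u')(p, U) = Add(9, Mul(-1, p))
Function('o')(A) = 4 (Function('o')(A) = Add(Add(9, Mul(-1, 4)), Mul(-1, 1)) = Add(Add(9, -4), -1) = Add(5, -1) = 4)
Pow(Add(40, Function('o')(4)), 2) = Pow(Add(40, 4), 2) = Pow(44, 2) = 1936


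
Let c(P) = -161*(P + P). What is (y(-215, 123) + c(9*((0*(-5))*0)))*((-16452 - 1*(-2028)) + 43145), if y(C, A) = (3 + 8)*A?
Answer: 38859513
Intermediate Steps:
c(P) = -322*P
y(C, A) = 11*A
(y(-215, 123) + c(9*((0*(-5))*0)))*((-16452 - 1*(-2028)) + 43145) = (11*123 - 2898*(0*(-5))*0)*((-16452 - 1*(-2028)) + 43145) = (1353 - 2898*0*0)*((-16452 + 2028) + 43145) = (1353 - 2898*0)*(-14424 + 43145) = (1353 - 322*0)*28721 = (1353 + 0)*28721 = 1353*28721 = 38859513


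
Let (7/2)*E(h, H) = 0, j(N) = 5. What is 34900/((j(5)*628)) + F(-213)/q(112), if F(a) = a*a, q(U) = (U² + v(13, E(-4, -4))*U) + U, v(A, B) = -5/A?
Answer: 126240763/8580992 ≈ 14.712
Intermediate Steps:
E(h, H) = 0 (E(h, H) = (2/7)*0 = 0)
q(U) = U² + 8*U/13 (q(U) = (U² + (-5/13)*U) + U = (U² + (-5*1/13)*U) + U = (U² - 5*U/13) + U = U² + 8*U/13)
F(a) = a²
34900/((j(5)*628)) + F(-213)/q(112) = 34900/((5*628)) + (-213)²/(((1/13)*112*(8 + 13*112))) = 34900/3140 + 45369/(((1/13)*112*(8 + 1456))) = 34900*(1/3140) + 45369/(((1/13)*112*1464)) = 1745/157 + 45369/(163968/13) = 1745/157 + 45369*(13/163968) = 1745/157 + 196599/54656 = 126240763/8580992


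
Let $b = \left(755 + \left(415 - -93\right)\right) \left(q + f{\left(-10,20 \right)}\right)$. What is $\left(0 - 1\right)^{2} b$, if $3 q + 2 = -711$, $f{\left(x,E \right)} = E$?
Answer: $-274913$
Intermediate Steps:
$q = - \frac{713}{3}$ ($q = - \frac{2}{3} + \frac{1}{3} \left(-711\right) = - \frac{2}{3} - 237 = - \frac{713}{3} \approx -237.67$)
$b = -274913$ ($b = \left(755 + \left(415 - -93\right)\right) \left(- \frac{713}{3} + 20\right) = \left(755 + \left(415 + 93\right)\right) \left(- \frac{653}{3}\right) = \left(755 + 508\right) \left(- \frac{653}{3}\right) = 1263 \left(- \frac{653}{3}\right) = -274913$)
$\left(0 - 1\right)^{2} b = \left(0 - 1\right)^{2} \left(-274913\right) = \left(-1\right)^{2} \left(-274913\right) = 1 \left(-274913\right) = -274913$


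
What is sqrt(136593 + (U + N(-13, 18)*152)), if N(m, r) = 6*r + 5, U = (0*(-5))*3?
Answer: sqrt(153769) ≈ 392.13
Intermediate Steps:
U = 0 (U = 0*3 = 0)
N(m, r) = 5 + 6*r
sqrt(136593 + (U + N(-13, 18)*152)) = sqrt(136593 + (0 + (5 + 6*18)*152)) = sqrt(136593 + (0 + (5 + 108)*152)) = sqrt(136593 + (0 + 113*152)) = sqrt(136593 + (0 + 17176)) = sqrt(136593 + 17176) = sqrt(153769)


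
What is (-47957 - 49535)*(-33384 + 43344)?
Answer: -971020320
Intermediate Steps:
(-47957 - 49535)*(-33384 + 43344) = -97492*9960 = -971020320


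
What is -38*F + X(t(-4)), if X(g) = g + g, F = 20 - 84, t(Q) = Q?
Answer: 2424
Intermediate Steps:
F = -64
X(g) = 2*g
-38*F + X(t(-4)) = -38*(-64) + 2*(-4) = 2432 - 8 = 2424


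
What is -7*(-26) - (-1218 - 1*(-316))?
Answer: 1084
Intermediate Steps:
-7*(-26) - (-1218 - 1*(-316)) = 182 - (-1218 + 316) = 182 - 1*(-902) = 182 + 902 = 1084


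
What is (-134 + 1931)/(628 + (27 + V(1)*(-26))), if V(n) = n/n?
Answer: 1797/629 ≈ 2.8569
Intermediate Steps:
V(n) = 1
(-134 + 1931)/(628 + (27 + V(1)*(-26))) = (-134 + 1931)/(628 + (27 + 1*(-26))) = 1797/(628 + (27 - 26)) = 1797/(628 + 1) = 1797/629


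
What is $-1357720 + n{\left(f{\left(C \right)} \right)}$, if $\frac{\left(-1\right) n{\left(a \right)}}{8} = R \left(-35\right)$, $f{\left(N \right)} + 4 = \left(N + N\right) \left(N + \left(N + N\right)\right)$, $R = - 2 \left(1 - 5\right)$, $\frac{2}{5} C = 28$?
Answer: $-1355480$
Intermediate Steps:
$C = 70$ ($C = \frac{5}{2} \cdot 28 = 70$)
$R = 8$ ($R = \left(-2\right) \left(-4\right) = 8$)
$f{\left(N \right)} = -4 + 6 N^{2}$ ($f{\left(N \right)} = -4 + \left(N + N\right) \left(N + \left(N + N\right)\right) = -4 + 2 N \left(N + 2 N\right) = -4 + 2 N 3 N = -4 + 6 N^{2}$)
$n{\left(a \right)} = 2240$ ($n{\left(a \right)} = - 8 \cdot 8 \left(-35\right) = \left(-8\right) \left(-280\right) = 2240$)
$-1357720 + n{\left(f{\left(C \right)} \right)} = -1357720 + 2240 = -1355480$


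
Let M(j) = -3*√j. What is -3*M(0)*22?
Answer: 0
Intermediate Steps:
-3*M(0)*22 = -(-9)*√0*22 = -(-9)*0*22 = -3*0*22 = 0*22 = 0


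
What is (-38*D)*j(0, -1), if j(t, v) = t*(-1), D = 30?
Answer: 0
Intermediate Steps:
j(t, v) = -t
(-38*D)*j(0, -1) = (-38*30)*(-1*0) = -1140*0 = 0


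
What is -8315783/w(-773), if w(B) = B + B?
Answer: 8315783/1546 ≈ 5378.9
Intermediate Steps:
w(B) = 2*B
-8315783/w(-773) = -8315783/(2*(-773)) = -8315783/(-1546) = -8315783*(-1/1546) = 8315783/1546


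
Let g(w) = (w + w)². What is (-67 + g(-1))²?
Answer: 3969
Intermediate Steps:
g(w) = 4*w² (g(w) = (2*w)² = 4*w²)
(-67 + g(-1))² = (-67 + 4*(-1)²)² = (-67 + 4*1)² = (-67 + 4)² = (-63)² = 3969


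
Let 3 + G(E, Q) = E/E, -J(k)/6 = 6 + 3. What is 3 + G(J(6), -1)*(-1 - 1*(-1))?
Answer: 3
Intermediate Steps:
J(k) = -54 (J(k) = -6*(6 + 3) = -6*9 = -54)
G(E, Q) = -2 (G(E, Q) = -3 + E/E = -3 + 1 = -2)
3 + G(J(6), -1)*(-1 - 1*(-1)) = 3 - 2*(-1 - 1*(-1)) = 3 - 2*(-1 + 1) = 3 - 2*0 = 3 + 0 = 3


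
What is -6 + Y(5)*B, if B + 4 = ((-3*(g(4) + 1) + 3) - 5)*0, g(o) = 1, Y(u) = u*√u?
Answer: -6 - 20*√5 ≈ -50.721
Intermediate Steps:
Y(u) = u^(3/2)
B = -4 (B = -4 + ((-3*(1 + 1) + 3) - 5)*0 = -4 + ((-3*2 + 3) - 5)*0 = -4 + ((-6 + 3) - 5)*0 = -4 + (-3 - 5)*0 = -4 - 8*0 = -4 + 0 = -4)
-6 + Y(5)*B = -6 + 5^(3/2)*(-4) = -6 + (5*√5)*(-4) = -6 - 20*√5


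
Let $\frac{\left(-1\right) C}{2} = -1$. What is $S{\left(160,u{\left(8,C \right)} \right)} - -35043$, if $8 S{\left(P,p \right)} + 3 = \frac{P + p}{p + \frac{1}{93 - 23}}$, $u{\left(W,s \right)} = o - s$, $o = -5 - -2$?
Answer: $\frac{97828159}{2792} \approx 35039.0$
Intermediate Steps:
$o = -3$ ($o = -5 + 2 = -3$)
$C = 2$ ($C = \left(-2\right) \left(-1\right) = 2$)
$u{\left(W,s \right)} = -3 - s$
$S{\left(P,p \right)} = - \frac{3}{8} + \frac{P + p}{8 \left(\frac{1}{70} + p\right)}$ ($S{\left(P,p \right)} = - \frac{3}{8} + \frac{\left(P + p\right) \frac{1}{p + \frac{1}{93 - 23}}}{8} = - \frac{3}{8} + \frac{\left(P + p\right) \frac{1}{p + \frac{1}{70}}}{8} = - \frac{3}{8} + \frac{\left(P + p\right) \frac{1}{\frac{1}{70} + p}}{8} = - \frac{3}{8} + \frac{\frac{1}{\frac{1}{70} + p} \left(P + p\right)}{8} = - \frac{3}{8} + \frac{P + p}{8 \left(\frac{1}{70} + p\right)}$)
$S{\left(160,u{\left(8,C \right)} \right)} - -35043 = \frac{-3 - 140 \left(-3 - 2\right) + 70 \cdot 160}{8 \left(1 + 70 \left(-3 - 2\right)\right)} - -35043 = \frac{-3 - 140 \left(-3 - 2\right) + 11200}{8 \left(1 + 70 \left(-3 - 2\right)\right)} + 35043 = \frac{-3 - -700 + 11200}{8 \left(1 + 70 \left(-5\right)\right)} + 35043 = \frac{-3 + 700 + 11200}{8 \left(1 - 350\right)} + 35043 = \frac{1}{8} \frac{1}{-349} \cdot 11897 + 35043 = \frac{1}{8} \left(- \frac{1}{349}\right) 11897 + 35043 = - \frac{11897}{2792} + 35043 = \frac{97828159}{2792}$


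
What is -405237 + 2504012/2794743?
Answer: -161790109297/399249 ≈ -4.0524e+5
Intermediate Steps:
-405237 + 2504012/2794743 = -405237 + 2504012*(1/2794743) = -405237 + 357716/399249 = -161790109297/399249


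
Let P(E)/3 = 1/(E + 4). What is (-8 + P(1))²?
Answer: 1369/25 ≈ 54.760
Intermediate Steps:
P(E) = 3/(4 + E) (P(E) = 3/(E + 4) = 3/(4 + E))
(-8 + P(1))² = (-8 + 3/(4 + 1))² = (-8 + 3/5)² = (-8 + 3*(⅕))² = (-8 + ⅗)² = (-37/5)² = 1369/25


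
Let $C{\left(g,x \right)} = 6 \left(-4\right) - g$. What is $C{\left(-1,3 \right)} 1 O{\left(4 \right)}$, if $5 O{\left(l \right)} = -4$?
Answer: $\frac{92}{5} \approx 18.4$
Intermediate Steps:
$O{\left(l \right)} = - \frac{4}{5}$ ($O{\left(l \right)} = \frac{1}{5} \left(-4\right) = - \frac{4}{5}$)
$C{\left(g,x \right)} = -24 - g$
$C{\left(-1,3 \right)} 1 O{\left(4 \right)} = \left(-24 - -1\right) 1 \left(- \frac{4}{5}\right) = \left(-24 + 1\right) 1 \left(- \frac{4}{5}\right) = \left(-23\right) 1 \left(- \frac{4}{5}\right) = \left(-23\right) \left(- \frac{4}{5}\right) = \frac{92}{5}$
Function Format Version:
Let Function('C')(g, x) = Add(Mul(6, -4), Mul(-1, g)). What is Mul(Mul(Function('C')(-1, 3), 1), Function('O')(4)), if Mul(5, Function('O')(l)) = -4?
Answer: Rational(92, 5) ≈ 18.400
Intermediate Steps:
Function('O')(l) = Rational(-4, 5) (Function('O')(l) = Mul(Rational(1, 5), -4) = Rational(-4, 5))
Function('C')(g, x) = Add(-24, Mul(-1, g))
Mul(Mul(Function('C')(-1, 3), 1), Function('O')(4)) = Mul(Mul(Add(-24, Mul(-1, -1)), 1), Rational(-4, 5)) = Mul(Mul(Add(-24, 1), 1), Rational(-4, 5)) = Mul(Mul(-23, 1), Rational(-4, 5)) = Mul(-23, Rational(-4, 5)) = Rational(92, 5)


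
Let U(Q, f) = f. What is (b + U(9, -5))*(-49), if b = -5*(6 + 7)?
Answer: 3430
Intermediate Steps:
b = -65 (b = -5*13 = -65)
(b + U(9, -5))*(-49) = (-65 - 5)*(-49) = -70*(-49) = 3430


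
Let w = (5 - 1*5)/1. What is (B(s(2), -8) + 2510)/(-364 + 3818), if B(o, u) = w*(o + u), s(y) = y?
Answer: 1255/1727 ≈ 0.72669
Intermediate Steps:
w = 0 (w = (5 - 5)*1 = 0*1 = 0)
B(o, u) = 0 (B(o, u) = 0*(o + u) = 0)
(B(s(2), -8) + 2510)/(-364 + 3818) = (0 + 2510)/(-364 + 3818) = 2510/3454 = 2510*(1/3454) = 1255/1727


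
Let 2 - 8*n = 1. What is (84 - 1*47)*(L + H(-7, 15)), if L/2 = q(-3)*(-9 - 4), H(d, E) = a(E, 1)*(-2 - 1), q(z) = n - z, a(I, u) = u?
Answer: -12469/4 ≈ -3117.3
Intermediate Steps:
n = ⅛ (n = ¼ - ⅛*1 = ¼ - ⅛ = ⅛ ≈ 0.12500)
q(z) = ⅛ - z
H(d, E) = -3 (H(d, E) = 1*(-2 - 1) = 1*(-3) = -3)
L = -325/4 (L = 2*((⅛ - 1*(-3))*(-9 - 4)) = 2*((⅛ + 3)*(-13)) = 2*((25/8)*(-13)) = 2*(-325/8) = -325/4 ≈ -81.250)
(84 - 1*47)*(L + H(-7, 15)) = (84 - 1*47)*(-325/4 - 3) = (84 - 47)*(-337/4) = 37*(-337/4) = -12469/4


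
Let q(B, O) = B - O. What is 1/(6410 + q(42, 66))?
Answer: 1/6386 ≈ 0.00015659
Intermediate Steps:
1/(6410 + q(42, 66)) = 1/(6410 + (42 - 1*66)) = 1/(6410 + (42 - 66)) = 1/(6410 - 24) = 1/6386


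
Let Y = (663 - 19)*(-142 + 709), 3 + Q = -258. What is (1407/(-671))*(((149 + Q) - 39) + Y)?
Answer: -513550779/671 ≈ -7.6535e+5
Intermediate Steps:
Q = -261 (Q = -3 - 258 = -261)
Y = 365148 (Y = 644*567 = 365148)
(1407/(-671))*(((149 + Q) - 39) + Y) = (1407/(-671))*(((149 - 261) - 39) + 365148) = (1407*(-1/671))*((-112 - 39) + 365148) = -1407*(-151 + 365148)/671 = -1407/671*364997 = -513550779/671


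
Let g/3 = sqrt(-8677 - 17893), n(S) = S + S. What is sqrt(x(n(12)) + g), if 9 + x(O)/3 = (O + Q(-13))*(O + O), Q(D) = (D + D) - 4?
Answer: sqrt(-891 + 3*I*sqrt(26570)) ≈ 7.9174 + 30.882*I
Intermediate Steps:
n(S) = 2*S
g = 3*I*sqrt(26570) (g = 3*sqrt(-8677 - 17893) = 3*sqrt(-26570) = 3*(I*sqrt(26570)) = 3*I*sqrt(26570) ≈ 489.01*I)
Q(D) = -4 + 2*D (Q(D) = 2*D - 4 = -4 + 2*D)
x(O) = -27 + 6*O*(-30 + O) (x(O) = -27 + 3*((O + (-4 + 2*(-13)))*(O + O)) = -27 + 3*((O + (-4 - 26))*(2*O)) = -27 + 3*((O - 30)*(2*O)) = -27 + 3*((-30 + O)*(2*O)) = -27 + 3*(2*O*(-30 + O)) = -27 + 6*O*(-30 + O))
sqrt(x(n(12)) + g) = sqrt((-27 - 360*12 + 6*(2*12)**2) + 3*I*sqrt(26570)) = sqrt((-27 - 180*24 + 6*24**2) + 3*I*sqrt(26570)) = sqrt((-27 - 4320 + 6*576) + 3*I*sqrt(26570)) = sqrt((-27 - 4320 + 3456) + 3*I*sqrt(26570)) = sqrt(-891 + 3*I*sqrt(26570))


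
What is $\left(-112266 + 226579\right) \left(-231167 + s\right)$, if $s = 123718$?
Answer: $-12282817537$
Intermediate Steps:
$\left(-112266 + 226579\right) \left(-231167 + s\right) = \left(-112266 + 226579\right) \left(-231167 + 123718\right) = 114313 \left(-107449\right) = -12282817537$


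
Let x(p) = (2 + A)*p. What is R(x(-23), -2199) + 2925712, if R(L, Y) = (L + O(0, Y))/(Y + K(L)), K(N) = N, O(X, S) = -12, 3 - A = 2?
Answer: 81919937/28 ≈ 2.9257e+6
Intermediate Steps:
A = 1 (A = 3 - 1*2 = 3 - 2 = 1)
x(p) = 3*p (x(p) = (2 + 1)*p = 3*p)
R(L, Y) = (-12 + L)/(L + Y) (R(L, Y) = (L - 12)/(Y + L) = (-12 + L)/(L + Y))
R(x(-23), -2199) + 2925712 = (-12 + 3*(-23))/(3*(-23) - 2199) + 2925712 = (-12 - 69)/(-69 - 2199) + 2925712 = -81/(-2268) + 2925712 = -1/2268*(-81) + 2925712 = 1/28 + 2925712 = 81919937/28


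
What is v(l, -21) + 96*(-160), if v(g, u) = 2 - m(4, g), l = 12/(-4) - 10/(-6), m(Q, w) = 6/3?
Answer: -15360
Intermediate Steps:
m(Q, w) = 2 (m(Q, w) = 6*(⅓) = 2)
l = -4/3 (l = 12*(-¼) - 10*(-⅙) = -3 + 5/3 = -4/3 ≈ -1.3333)
v(g, u) = 0 (v(g, u) = 2 - 1*2 = 2 - 2 = 0)
v(l, -21) + 96*(-160) = 0 + 96*(-160) = 0 - 15360 = -15360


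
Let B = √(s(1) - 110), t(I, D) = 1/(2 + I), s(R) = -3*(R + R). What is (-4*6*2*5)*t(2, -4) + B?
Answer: -60 + 2*I*√29 ≈ -60.0 + 10.77*I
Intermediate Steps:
s(R) = -6*R
B = 2*I*√29 (B = √(-6*1 - 110) = √(-6 - 110) = √(-116) = 2*I*√29 ≈ 10.77*I)
(-4*6*2*5)*t(2, -4) + B = (-4*6*2*5)/(2 + 2) + 2*I*√29 = -48*5/4 + 2*I*√29 = -4*60*(¼) + 2*I*√29 = -240*¼ + 2*I*√29 = -60 + 2*I*√29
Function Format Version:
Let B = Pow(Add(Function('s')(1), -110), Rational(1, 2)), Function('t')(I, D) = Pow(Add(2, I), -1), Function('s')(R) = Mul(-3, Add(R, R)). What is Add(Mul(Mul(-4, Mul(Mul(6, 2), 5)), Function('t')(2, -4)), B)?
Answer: Add(-60, Mul(2, I, Pow(29, Rational(1, 2)))) ≈ Add(-60.000, Mul(10.770, I))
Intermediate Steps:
Function('s')(R) = Mul(-6, R) (Function('s')(R) = Mul(-3, Mul(2, R)) = Mul(-6, R))
B = Mul(2, I, Pow(29, Rational(1, 2))) (B = Pow(Add(Mul(-6, 1), -110), Rational(1, 2)) = Pow(Add(-6, -110), Rational(1, 2)) = Pow(-116, Rational(1, 2)) = Mul(2, I, Pow(29, Rational(1, 2))) ≈ Mul(10.770, I))
Add(Mul(Mul(-4, Mul(Mul(6, 2), 5)), Function('t')(2, -4)), B) = Add(Mul(Mul(-4, Mul(Mul(6, 2), 5)), Pow(Add(2, 2), -1)), Mul(2, I, Pow(29, Rational(1, 2)))) = Add(Mul(Mul(-4, Mul(12, 5)), Pow(4, -1)), Mul(2, I, Pow(29, Rational(1, 2)))) = Add(Mul(Mul(-4, 60), Rational(1, 4)), Mul(2, I, Pow(29, Rational(1, 2)))) = Add(Mul(-240, Rational(1, 4)), Mul(2, I, Pow(29, Rational(1, 2)))) = Add(-60, Mul(2, I, Pow(29, Rational(1, 2))))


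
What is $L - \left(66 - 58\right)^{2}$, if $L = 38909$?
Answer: $38845$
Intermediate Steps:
$L - \left(66 - 58\right)^{2} = 38909 - \left(66 - 58\right)^{2} = 38909 - 8^{2} = 38909 - 64 = 38845$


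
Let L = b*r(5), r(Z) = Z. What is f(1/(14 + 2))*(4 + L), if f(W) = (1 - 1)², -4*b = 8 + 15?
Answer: 0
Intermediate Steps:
b = -23/4 (b = -(8 + 15)/4 = -¼*23 = -23/4 ≈ -5.7500)
f(W) = 0 (f(W) = 0² = 0)
L = -115/4 (L = -23/4*5 = -115/4 ≈ -28.750)
f(1/(14 + 2))*(4 + L) = 0*(4 - 115/4) = 0*(-99/4) = 0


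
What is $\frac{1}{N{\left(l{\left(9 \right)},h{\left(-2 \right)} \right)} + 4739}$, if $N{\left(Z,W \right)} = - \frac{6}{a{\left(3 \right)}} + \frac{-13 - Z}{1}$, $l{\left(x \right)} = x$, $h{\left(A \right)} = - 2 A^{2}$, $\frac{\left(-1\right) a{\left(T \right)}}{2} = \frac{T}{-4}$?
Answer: $\frac{1}{4713} \approx 0.00021218$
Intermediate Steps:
$a{\left(T \right)} = \frac{T}{2}$ ($a{\left(T \right)} = - 2 \frac{T}{-4} = - 2 T \left(- \frac{1}{4}\right) = - 2 \left(- \frac{T}{4}\right) = \frac{T}{2}$)
$N{\left(Z,W \right)} = -17 - Z$ ($N{\left(Z,W \right)} = - \frac{6}{\frac{1}{2} \cdot 3} + \frac{-13 - Z}{1} = - \frac{6}{\frac{3}{2}} + \left(-13 - Z\right) 1 = \left(-6\right) \frac{2}{3} - \left(13 + Z\right) = -4 - \left(13 + Z\right) = -17 - Z$)
$\frac{1}{N{\left(l{\left(9 \right)},h{\left(-2 \right)} \right)} + 4739} = \frac{1}{\left(-17 - 9\right) + 4739} = \frac{1}{-26 + 4739} = \frac{1}{4713}$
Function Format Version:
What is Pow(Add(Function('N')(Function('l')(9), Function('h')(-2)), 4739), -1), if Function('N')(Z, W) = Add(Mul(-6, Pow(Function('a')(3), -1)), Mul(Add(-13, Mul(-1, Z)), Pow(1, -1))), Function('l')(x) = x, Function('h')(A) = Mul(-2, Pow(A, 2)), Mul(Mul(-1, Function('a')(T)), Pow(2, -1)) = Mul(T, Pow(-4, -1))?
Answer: Rational(1, 4713) ≈ 0.00021218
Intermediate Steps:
Function('a')(T) = Mul(Rational(1, 2), T) (Function('a')(T) = Mul(-2, Mul(T, Pow(-4, -1))) = Mul(-2, Mul(T, Rational(-1, 4))) = Mul(-2, Mul(Rational(-1, 4), T)) = Mul(Rational(1, 2), T))
Function('N')(Z, W) = Add(-17, Mul(-1, Z)) (Function('N')(Z, W) = Add(Mul(-6, Pow(Mul(Rational(1, 2), 3), -1)), Mul(Add(-13, Mul(-1, Z)), Pow(1, -1))) = Add(Mul(-6, Pow(Rational(3, 2), -1)), Mul(Add(-13, Mul(-1, Z)), 1)) = Add(Mul(-6, Rational(2, 3)), Add(-13, Mul(-1, Z))) = Add(-4, Add(-13, Mul(-1, Z))) = Add(-17, Mul(-1, Z)))
Pow(Add(Function('N')(Function('l')(9), Function('h')(-2)), 4739), -1) = Pow(Add(Add(-17, Mul(-1, 9)), 4739), -1) = Pow(Add(Add(-17, -9), 4739), -1) = Pow(Add(-26, 4739), -1) = Pow(4713, -1) = Rational(1, 4713)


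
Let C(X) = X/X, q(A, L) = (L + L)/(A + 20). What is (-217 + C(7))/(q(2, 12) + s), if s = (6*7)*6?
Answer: -99/116 ≈ -0.85345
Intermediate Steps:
q(A, L) = 2*L/(20 + A) (q(A, L) = (2*L)/(20 + A) = 2*L/(20 + A))
s = 252 (s = 42*6 = 252)
C(X) = 1
(-217 + C(7))/(q(2, 12) + s) = (-217 + 1)/(2*12/(20 + 2) + 252) = -216/(2*12/22 + 252) = -216/(2*12*(1/22) + 252) = -216/(12/11 + 252) = -216/2784/11 = -216*11/2784 = -99/116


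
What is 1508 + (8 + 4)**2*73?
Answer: 12020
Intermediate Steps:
1508 + (8 + 4)**2*73 = 1508 + 12**2*73 = 1508 + 144*73 = 1508 + 10512 = 12020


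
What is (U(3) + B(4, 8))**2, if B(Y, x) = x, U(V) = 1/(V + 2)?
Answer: 1681/25 ≈ 67.240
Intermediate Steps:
U(V) = 1/(2 + V)
(U(3) + B(4, 8))**2 = (1/(2 + 3) + 8)**2 = (1/5 + 8)**2 = (41/5)**2 = 1681/25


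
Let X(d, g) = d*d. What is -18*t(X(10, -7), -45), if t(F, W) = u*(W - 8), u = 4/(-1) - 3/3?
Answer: -4770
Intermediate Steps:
X(d, g) = d**2
u = -5 (u = 4*(-1) - 3*1/3 = -4 - 1 = -5)
t(F, W) = 40 - 5*W (t(F, W) = -5*(W - 8) = -5*(-8 + W) = 40 - 5*W)
-18*t(X(10, -7), -45) = -18*(40 - 5*(-45)) = -18*(40 + 225) = -18*265 = -4770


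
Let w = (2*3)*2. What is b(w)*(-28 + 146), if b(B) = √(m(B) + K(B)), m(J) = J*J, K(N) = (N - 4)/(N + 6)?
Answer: 1180*√13/3 ≈ 1418.2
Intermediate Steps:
K(N) = (-4 + N)/(6 + N)
w = 12 (w = 6*2 = 12)
m(J) = J²
b(B) = √(B² + (-4 + B)/(6 + B))
b(w)*(-28 + 146) = √((-4 + 12 + 12²*(6 + 12))/(6 + 12))*(-28 + 146) = √((-4 + 12 + 144*18)/18)*118 = √((-4 + 12 + 2592)/18)*118 = √((1/18)*2600)*118 = √(1300/9)*118 = (10*√13/3)*118 = 1180*√13/3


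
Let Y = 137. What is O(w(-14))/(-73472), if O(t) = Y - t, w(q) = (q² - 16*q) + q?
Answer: 269/73472 ≈ 0.0036613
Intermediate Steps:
w(q) = q² - 15*q
O(t) = 137 - t
O(w(-14))/(-73472) = (137 - (-14)*(-15 - 14))/(-73472) = (137 - (-14)*(-29))*(-1/73472) = (137 - 1*406)*(-1/73472) = (137 - 406)*(-1/73472) = -269*(-1/73472) = 269/73472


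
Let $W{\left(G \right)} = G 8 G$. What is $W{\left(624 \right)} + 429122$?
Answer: $3544130$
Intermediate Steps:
$W{\left(G \right)} = 8 G^{2}$ ($W{\left(G \right)} = 8 G G = 8 G^{2}$)
$W{\left(624 \right)} + 429122 = 8 \cdot 624^{2} + 429122 = 8 \cdot 389376 + 429122 = 3115008 + 429122 = 3544130$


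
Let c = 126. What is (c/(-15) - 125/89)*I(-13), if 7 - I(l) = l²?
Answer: 706806/445 ≈ 1588.3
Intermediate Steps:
I(l) = 7 - l²
(c/(-15) - 125/89)*I(-13) = (126/(-15) - 125/89)*(7 - 1*(-13)²) = (126*(-1/15) - 125*1/89)*(7 - 1*169) = (-42/5 - 125/89)*(7 - 169) = -4363/445*(-162) = 706806/445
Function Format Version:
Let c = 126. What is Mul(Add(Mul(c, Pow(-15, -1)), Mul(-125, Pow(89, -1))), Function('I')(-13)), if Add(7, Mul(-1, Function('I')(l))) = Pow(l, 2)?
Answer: Rational(706806, 445) ≈ 1588.3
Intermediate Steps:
Function('I')(l) = Add(7, Mul(-1, Pow(l, 2)))
Mul(Add(Mul(c, Pow(-15, -1)), Mul(-125, Pow(89, -1))), Function('I')(-13)) = Mul(Add(Mul(126, Pow(-15, -1)), Mul(-125, Pow(89, -1))), Add(7, Mul(-1, Pow(-13, 2)))) = Mul(Add(Mul(126, Rational(-1, 15)), Mul(-125, Rational(1, 89))), Add(7, Mul(-1, 169))) = Mul(Add(Rational(-42, 5), Rational(-125, 89)), Add(7, -169)) = Mul(Rational(-4363, 445), -162) = Rational(706806, 445)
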